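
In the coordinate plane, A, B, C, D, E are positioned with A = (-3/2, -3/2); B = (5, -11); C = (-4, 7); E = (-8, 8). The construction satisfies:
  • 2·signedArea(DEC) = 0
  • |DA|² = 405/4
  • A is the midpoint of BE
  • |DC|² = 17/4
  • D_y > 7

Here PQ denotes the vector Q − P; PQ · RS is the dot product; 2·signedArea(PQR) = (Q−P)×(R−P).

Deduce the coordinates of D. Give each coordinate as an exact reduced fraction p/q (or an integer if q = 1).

1. D_x = -6  [line 1·x + 4·y + -24 = 0 ∩ |DA|² = 405/4]
2. D_y = 15/2  [line 1·x + 4·y + -24 = 0 ∩ |DA|² = 405/4]
   → D = (-6, 15/2)

D = (-6, 15/2)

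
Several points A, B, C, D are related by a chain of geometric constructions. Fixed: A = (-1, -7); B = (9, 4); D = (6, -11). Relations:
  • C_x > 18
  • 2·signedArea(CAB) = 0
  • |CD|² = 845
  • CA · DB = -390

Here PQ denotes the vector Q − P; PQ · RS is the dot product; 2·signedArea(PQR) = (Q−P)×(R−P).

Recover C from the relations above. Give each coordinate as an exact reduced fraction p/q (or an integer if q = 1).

1. C_x = 19  [2·signedArea(CAB) = 0 ∩ CA · DB = -390]
2. C_y = 15  [2·signedArea(CAB) = 0 ∩ CA · DB = -390]
   → C = (19, 15)

C = (19, 15)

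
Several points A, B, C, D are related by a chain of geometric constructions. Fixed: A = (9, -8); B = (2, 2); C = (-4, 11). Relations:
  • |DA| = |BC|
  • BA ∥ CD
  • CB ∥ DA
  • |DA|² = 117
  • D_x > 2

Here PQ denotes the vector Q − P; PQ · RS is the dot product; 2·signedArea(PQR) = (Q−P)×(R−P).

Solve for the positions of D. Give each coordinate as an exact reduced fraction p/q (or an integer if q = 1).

D = (3, 1)

1. D_x = 3  [CB ∥ DA ∩ BA ∥ CD]
2. D_y = 1  [CB ∥ DA ∩ BA ∥ CD]
   → D = (3, 1)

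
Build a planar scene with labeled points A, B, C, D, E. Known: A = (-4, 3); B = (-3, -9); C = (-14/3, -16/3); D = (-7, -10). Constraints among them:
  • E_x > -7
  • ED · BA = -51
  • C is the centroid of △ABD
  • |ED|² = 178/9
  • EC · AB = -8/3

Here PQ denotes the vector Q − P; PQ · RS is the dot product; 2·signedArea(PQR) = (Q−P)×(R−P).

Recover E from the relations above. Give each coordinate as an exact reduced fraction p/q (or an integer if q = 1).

E = (-6, -17/3)

1. E_x = -6  [line 1·x + -12·y + -62 = 0 ∩ |ED|² = 178/9]
2. E_y = -17/3  [line 1·x + -12·y + -62 = 0 ∩ |ED|² = 178/9]
   → E = (-6, -17/3)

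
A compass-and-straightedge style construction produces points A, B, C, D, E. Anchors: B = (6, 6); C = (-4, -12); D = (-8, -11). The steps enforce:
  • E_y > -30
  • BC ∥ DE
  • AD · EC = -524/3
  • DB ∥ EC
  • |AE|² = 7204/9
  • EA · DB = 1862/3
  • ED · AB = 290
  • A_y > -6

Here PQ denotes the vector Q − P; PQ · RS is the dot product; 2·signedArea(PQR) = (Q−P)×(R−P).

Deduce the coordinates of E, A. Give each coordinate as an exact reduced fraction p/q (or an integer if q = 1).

1. E_x = -18  [DB ∥ EC ∩ BC ∥ DE]
2. E_y = -29  [DB ∥ EC ∩ BC ∥ DE]
   → E = (-18, -29)
3. A_x = -2  [AD · EC = -524/3 ∩ ED · AB = 290]
4. A_y = -17/3  [AD · EC = -524/3 ∩ ED · AB = 290]
   → A = (-2, -17/3)

A = (-2, -17/3)
E = (-18, -29)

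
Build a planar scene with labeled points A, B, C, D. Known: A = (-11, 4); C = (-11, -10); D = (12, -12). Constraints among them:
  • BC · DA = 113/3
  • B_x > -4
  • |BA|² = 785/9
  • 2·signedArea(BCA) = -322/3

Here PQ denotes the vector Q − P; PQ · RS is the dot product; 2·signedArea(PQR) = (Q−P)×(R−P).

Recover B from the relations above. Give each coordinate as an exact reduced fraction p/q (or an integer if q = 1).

B = (-10/3, -4/3)

1. B_x = -10/3  [BC · DA = 113/3 ∩ 2·signedArea(BCA) = -322/3]
2. B_y = -4/3  [BC · DA = 113/3 ∩ 2·signedArea(BCA) = -322/3]
   → B = (-10/3, -4/3)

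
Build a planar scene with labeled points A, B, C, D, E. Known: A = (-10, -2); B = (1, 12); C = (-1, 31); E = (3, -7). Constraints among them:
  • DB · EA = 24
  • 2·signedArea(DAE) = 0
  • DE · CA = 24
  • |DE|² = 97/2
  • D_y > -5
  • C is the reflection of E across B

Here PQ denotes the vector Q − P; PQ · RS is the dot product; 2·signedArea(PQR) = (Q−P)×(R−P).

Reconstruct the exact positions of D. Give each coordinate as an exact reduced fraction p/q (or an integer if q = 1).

D = (-7/2, -9/2)

1. D_x = -7/2  [2·signedArea(DAE) = 0 ∩ DE · CA = 24]
2. D_y = -9/2  [2·signedArea(DAE) = 0 ∩ DE · CA = 24]
   → D = (-7/2, -9/2)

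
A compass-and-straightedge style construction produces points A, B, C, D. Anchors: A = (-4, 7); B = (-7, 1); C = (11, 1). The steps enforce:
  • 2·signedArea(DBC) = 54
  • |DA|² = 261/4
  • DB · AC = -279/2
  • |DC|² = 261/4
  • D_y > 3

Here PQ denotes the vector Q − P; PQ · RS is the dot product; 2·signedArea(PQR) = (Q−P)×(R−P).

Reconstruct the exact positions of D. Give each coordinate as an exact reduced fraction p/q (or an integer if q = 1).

1. D_x = 7/2  [2·signedArea(DBC) = 54 ∩ DB · AC = -279/2]
2. D_y = 4  [2·signedArea(DBC) = 54 ∩ DB · AC = -279/2]
   → D = (7/2, 4)

D = (7/2, 4)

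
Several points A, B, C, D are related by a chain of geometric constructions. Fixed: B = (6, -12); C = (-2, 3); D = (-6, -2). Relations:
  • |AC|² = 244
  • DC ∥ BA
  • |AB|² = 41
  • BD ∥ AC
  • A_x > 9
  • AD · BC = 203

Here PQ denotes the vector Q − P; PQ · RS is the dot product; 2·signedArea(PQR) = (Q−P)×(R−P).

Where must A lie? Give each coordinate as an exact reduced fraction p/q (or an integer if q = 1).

1. A_x = 10  [BD ∥ AC ∩ DC ∥ BA]
2. A_y = -7  [BD ∥ AC ∩ DC ∥ BA]
   → A = (10, -7)

A = (10, -7)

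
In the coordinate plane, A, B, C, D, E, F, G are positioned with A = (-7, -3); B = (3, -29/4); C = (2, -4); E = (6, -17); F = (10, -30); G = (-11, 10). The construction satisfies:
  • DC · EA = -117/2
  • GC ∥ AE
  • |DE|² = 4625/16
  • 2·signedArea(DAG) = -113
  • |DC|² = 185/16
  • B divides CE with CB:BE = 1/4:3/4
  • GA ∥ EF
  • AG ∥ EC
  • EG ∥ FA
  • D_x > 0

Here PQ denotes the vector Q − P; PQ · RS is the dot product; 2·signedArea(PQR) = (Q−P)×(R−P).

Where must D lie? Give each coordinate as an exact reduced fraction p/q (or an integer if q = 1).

D = (1, -3/4)

1. D_x = 1  [2·signedArea(DAG) = -113 ∩ DC · EA = -117/2]
2. D_y = -3/4  [2·signedArea(DAG) = -113 ∩ DC · EA = -117/2]
   → D = (1, -3/4)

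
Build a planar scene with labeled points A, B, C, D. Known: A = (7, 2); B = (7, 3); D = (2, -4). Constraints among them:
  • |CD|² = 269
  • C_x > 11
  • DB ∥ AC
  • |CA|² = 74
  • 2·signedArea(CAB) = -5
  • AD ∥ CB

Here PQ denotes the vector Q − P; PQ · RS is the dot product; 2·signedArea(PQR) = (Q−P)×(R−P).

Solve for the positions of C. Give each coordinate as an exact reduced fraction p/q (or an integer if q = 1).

1. C_x = 12  [AD ∥ CB ∩ DB ∥ AC]
2. C_y = 9  [AD ∥ CB ∩ DB ∥ AC]
   → C = (12, 9)

C = (12, 9)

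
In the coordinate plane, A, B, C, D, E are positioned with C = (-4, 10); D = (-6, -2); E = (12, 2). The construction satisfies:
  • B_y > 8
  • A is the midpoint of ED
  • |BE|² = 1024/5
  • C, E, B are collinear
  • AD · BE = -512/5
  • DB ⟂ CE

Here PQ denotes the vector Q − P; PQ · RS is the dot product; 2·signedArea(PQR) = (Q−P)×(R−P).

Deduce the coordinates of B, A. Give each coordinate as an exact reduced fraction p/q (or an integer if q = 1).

1. B_x = -4/5  [C, E, B are collinear ∩ DB ⟂ CE]
2. B_y = 42/5  [C, E, B are collinear ∩ DB ⟂ CE]
   → B = (-4/5, 42/5)
3. A_x = 3  [A is the midpoint of ED]
4. A_y = 0  [A is the midpoint of ED]
   → A = (3, 0)

A = (3, 0)
B = (-4/5, 42/5)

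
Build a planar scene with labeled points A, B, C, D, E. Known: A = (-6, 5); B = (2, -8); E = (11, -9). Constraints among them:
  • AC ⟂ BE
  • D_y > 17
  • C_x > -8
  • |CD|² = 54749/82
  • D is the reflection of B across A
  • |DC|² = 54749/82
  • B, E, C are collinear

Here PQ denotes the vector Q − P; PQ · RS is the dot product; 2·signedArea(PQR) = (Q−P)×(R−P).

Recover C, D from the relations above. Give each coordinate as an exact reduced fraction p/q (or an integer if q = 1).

C = (-601/82, -571/82)
D = (-14, 18)

1. C_x = -601/82  [B, E, C are collinear ∩ AC ⟂ BE]
2. C_y = -571/82  [B, E, C are collinear ∩ AC ⟂ BE]
   → C = (-601/82, -571/82)
3. D_x = -14  [D is the reflection of B across A]
4. D_y = 18  [D is the reflection of B across A]
   → D = (-14, 18)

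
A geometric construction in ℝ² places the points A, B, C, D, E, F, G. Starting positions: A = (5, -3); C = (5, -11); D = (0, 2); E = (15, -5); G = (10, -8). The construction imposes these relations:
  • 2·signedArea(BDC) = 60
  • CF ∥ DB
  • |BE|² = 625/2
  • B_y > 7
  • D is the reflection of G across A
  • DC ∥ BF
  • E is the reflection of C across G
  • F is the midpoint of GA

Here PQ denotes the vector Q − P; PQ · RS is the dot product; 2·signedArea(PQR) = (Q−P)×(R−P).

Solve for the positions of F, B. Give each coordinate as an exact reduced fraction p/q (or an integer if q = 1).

1. F_x = 15/2  [F is the midpoint of GA]
2. F_y = -11/2  [F is the midpoint of GA]
   → F = (15/2, -11/2)
3. B_x = 5/2  [DC ∥ BF ∩ CF ∥ DB]
4. B_y = 15/2  [DC ∥ BF ∩ CF ∥ DB]
   → B = (5/2, 15/2)

B = (5/2, 15/2)
F = (15/2, -11/2)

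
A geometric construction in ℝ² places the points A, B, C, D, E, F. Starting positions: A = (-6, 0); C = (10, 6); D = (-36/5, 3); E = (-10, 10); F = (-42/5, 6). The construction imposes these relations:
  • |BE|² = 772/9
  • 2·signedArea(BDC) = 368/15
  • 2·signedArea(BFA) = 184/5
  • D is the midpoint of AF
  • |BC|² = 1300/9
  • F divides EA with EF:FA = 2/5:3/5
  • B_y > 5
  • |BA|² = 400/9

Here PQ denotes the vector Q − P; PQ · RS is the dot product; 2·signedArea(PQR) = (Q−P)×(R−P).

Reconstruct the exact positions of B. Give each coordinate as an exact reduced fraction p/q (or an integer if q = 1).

1. B_x = -2  [2·signedArea(BFA) = 184/5 ∩ 2·signedArea(BDC) = 368/15]
2. B_y = 16/3  [2·signedArea(BFA) = 184/5 ∩ 2·signedArea(BDC) = 368/15]
   → B = (-2, 16/3)

B = (-2, 16/3)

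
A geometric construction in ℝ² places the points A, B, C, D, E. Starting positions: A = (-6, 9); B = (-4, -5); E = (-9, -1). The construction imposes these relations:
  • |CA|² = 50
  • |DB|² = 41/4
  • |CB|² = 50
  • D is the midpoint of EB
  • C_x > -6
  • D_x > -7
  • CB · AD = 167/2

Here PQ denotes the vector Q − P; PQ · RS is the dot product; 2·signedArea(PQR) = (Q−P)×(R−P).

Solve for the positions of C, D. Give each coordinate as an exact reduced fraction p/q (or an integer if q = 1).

1. D_x = -13/2  [D is the midpoint of EB]
2. D_y = -3  [D is the midpoint of EB]
   → D = (-13/2, -3)
3. C_x = -5  [line 1/2·x + 12·y + -43/2 = 0 ∩ |CA|² = 50]
4. C_y = 2  [line 1/2·x + 12·y + -43/2 = 0 ∩ |CA|² = 50]
   → C = (-5, 2)

C = (-5, 2)
D = (-13/2, -3)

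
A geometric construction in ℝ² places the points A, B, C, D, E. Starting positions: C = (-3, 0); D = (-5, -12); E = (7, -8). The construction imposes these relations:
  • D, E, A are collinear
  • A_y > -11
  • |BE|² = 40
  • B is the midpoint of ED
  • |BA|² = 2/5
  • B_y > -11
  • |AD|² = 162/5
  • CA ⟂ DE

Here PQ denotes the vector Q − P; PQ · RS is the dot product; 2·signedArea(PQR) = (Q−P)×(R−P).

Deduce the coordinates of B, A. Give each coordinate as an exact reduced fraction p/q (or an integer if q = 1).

1. B_x = 1  [B is the midpoint of ED]
2. B_y = -10  [B is the midpoint of ED]
   → B = (1, -10)
3. A_x = 2/5  [D, E, A are collinear ∩ CA ⟂ DE]
4. A_y = -51/5  [D, E, A are collinear ∩ CA ⟂ DE]
   → A = (2/5, -51/5)

A = (2/5, -51/5)
B = (1, -10)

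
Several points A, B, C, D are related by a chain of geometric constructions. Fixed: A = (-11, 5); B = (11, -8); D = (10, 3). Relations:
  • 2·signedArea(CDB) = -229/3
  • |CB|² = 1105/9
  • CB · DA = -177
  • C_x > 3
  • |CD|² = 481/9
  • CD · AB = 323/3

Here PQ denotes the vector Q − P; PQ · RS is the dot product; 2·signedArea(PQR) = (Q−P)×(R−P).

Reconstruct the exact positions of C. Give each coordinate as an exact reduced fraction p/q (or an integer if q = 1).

1. C_x = 10/3  [CD · AB = 323/3 ∩ CB · DA = -177]
2. C_y = 0  [CD · AB = 323/3 ∩ CB · DA = -177]
   → C = (10/3, 0)

C = (10/3, 0)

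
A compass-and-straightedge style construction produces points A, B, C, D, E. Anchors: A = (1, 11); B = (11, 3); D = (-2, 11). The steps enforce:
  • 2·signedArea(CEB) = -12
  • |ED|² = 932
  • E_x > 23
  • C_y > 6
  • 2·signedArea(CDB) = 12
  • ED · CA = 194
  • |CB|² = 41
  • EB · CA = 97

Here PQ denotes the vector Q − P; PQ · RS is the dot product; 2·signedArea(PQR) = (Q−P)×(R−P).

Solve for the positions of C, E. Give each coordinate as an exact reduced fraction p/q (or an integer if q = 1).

1. C_x = 6  [line 8·x + 13·y + -139 = 0 ∩ |CB|² = 41]
2. C_y = 7  [line 8·x + 13·y + -139 = 0 ∩ |CB|² = 41]
   → C = (6, 7)
3. E_x = 24  [2·signedArea(CEB) = -12 ∩ EB · CA = 97]
4. E_y = -5  [2·signedArea(CEB) = -12 ∩ EB · CA = 97]
   → E = (24, -5)

C = (6, 7)
E = (24, -5)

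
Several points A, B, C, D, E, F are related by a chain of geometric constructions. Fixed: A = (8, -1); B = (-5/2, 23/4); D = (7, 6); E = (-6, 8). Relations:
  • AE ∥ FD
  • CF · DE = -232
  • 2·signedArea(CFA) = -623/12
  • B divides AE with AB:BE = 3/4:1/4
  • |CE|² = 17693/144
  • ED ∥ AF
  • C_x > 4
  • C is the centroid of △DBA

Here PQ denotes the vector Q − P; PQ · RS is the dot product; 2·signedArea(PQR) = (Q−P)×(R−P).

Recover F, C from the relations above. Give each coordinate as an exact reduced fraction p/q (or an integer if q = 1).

C = (25/6, 43/12)
F = (21, -3)

1. F_x = 21  [AE ∥ FD ∩ ED ∥ AF]
2. F_y = -3  [AE ∥ FD ∩ ED ∥ AF]
   → F = (21, -3)
3. C_x = 25/6  [C is the centroid of △DBA]
4. C_y = 43/12  [C is the centroid of △DBA]
   → C = (25/6, 43/12)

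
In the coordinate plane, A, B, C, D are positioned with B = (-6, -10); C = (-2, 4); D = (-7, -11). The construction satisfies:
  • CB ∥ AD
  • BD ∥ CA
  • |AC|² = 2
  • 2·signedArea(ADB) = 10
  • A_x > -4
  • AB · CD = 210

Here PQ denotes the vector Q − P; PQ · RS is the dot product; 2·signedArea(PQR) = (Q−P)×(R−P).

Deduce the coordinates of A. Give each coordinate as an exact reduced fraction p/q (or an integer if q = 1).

1. A_x = -3  [CB ∥ AD ∩ BD ∥ CA]
2. A_y = 3  [CB ∥ AD ∩ BD ∥ CA]
   → A = (-3, 3)

A = (-3, 3)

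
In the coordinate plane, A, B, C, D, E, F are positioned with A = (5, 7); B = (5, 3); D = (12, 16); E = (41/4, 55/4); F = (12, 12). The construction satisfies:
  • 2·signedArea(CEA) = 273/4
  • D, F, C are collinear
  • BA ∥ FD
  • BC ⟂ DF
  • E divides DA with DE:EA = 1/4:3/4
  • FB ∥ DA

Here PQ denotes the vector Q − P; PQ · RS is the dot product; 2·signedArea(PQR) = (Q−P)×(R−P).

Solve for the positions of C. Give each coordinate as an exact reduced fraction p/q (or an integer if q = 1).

1. C_x = 12  [D, F, C are collinear ∩ BC ⟂ DF]
2. C_y = 3  [D, F, C are collinear ∩ BC ⟂ DF]
   → C = (12, 3)

C = (12, 3)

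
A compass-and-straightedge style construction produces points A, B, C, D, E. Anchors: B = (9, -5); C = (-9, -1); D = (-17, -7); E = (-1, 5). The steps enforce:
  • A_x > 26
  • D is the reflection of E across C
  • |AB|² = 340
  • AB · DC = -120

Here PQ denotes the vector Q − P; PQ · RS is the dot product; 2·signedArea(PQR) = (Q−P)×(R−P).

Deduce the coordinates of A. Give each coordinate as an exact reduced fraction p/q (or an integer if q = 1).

1. A_x = 27  [line -8·x + -6·y + 162 = 0 ∩ |AB|² = 340]
2. A_y = -9  [line -8·x + -6·y + 162 = 0 ∩ |AB|² = 340]
   → A = (27, -9)

A = (27, -9)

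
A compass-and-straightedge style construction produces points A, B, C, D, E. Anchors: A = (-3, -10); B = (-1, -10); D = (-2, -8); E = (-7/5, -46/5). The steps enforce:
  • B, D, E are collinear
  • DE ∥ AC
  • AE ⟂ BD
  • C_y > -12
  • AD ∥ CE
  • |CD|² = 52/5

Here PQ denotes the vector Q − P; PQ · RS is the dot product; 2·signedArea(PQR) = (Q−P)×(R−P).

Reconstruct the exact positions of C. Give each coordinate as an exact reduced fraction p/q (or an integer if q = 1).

1. C_x = -12/5  [AD ∥ CE ∩ DE ∥ AC]
2. C_y = -56/5  [AD ∥ CE ∩ DE ∥ AC]
   → C = (-12/5, -56/5)

C = (-12/5, -56/5)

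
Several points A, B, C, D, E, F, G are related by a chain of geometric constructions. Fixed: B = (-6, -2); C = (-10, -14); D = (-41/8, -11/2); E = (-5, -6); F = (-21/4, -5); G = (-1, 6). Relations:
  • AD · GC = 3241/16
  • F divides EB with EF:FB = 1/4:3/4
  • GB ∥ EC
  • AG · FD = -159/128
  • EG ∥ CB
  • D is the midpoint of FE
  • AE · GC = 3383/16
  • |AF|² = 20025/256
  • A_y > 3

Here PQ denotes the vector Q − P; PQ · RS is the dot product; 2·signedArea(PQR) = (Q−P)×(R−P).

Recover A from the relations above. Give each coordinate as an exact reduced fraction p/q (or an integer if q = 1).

1. A_x = -33/16  [AG · FD = -159/128 ∩ AD · GC = 3241/16]
2. A_y = 13/4  [AG · FD = -159/128 ∩ AD · GC = 3241/16]
   → A = (-33/16, 13/4)

A = (-33/16, 13/4)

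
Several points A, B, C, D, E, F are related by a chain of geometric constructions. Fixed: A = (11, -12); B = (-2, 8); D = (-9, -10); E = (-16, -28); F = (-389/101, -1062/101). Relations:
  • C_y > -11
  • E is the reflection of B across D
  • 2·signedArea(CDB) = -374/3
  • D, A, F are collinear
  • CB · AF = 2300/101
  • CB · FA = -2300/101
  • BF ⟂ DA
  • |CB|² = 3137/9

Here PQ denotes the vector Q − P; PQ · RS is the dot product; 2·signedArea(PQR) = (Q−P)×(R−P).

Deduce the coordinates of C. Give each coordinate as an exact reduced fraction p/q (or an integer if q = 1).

1. C_x = -7/3  [CB · FA = -2300/101 ∩ 2·signedArea(CDB) = -374/3]
2. C_y = -32/3  [CB · FA = -2300/101 ∩ 2·signedArea(CDB) = -374/3]
   → C = (-7/3, -32/3)

C = (-7/3, -32/3)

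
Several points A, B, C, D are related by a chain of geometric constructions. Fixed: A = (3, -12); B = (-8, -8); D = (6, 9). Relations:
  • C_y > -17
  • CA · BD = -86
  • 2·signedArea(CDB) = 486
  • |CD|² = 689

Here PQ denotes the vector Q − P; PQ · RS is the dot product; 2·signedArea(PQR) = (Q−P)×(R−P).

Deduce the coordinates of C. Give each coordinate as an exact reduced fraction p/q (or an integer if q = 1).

C = (14, -16)

1. C_x = 14  [2·signedArea(CDB) = 486 ∩ CA · BD = -86]
2. C_y = -16  [2·signedArea(CDB) = 486 ∩ CA · BD = -86]
   → C = (14, -16)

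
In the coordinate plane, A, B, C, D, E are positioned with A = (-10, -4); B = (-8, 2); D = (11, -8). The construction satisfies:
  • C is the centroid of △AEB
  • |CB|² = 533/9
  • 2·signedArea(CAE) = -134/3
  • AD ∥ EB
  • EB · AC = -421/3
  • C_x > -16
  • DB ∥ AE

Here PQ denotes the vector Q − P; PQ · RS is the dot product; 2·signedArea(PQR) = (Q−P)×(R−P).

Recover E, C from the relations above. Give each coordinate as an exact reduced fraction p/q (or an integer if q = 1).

1. E_x = -29  [AD ∥ EB ∩ DB ∥ AE]
2. E_y = 6  [AD ∥ EB ∩ DB ∥ AE]
   → E = (-29, 6)
3. C_x = -47/3  [C is the centroid of △AEB]
4. C_y = 4/3  [C is the centroid of △AEB]
   → C = (-47/3, 4/3)

C = (-47/3, 4/3)
E = (-29, 6)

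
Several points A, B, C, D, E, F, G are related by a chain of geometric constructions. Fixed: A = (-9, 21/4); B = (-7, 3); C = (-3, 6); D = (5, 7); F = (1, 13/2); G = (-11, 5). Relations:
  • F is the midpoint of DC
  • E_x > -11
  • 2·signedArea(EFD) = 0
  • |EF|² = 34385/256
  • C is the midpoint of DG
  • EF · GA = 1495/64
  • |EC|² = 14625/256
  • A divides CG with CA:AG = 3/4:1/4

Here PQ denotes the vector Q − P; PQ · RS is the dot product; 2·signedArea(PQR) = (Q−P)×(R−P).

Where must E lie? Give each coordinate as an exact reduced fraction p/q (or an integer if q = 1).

E = (-21/2, 81/16)

1. E_x = -21/2  [2·signedArea(EFD) = 0 ∩ EF · GA = 1495/64]
2. E_y = 81/16  [2·signedArea(EFD) = 0 ∩ EF · GA = 1495/64]
   → E = (-21/2, 81/16)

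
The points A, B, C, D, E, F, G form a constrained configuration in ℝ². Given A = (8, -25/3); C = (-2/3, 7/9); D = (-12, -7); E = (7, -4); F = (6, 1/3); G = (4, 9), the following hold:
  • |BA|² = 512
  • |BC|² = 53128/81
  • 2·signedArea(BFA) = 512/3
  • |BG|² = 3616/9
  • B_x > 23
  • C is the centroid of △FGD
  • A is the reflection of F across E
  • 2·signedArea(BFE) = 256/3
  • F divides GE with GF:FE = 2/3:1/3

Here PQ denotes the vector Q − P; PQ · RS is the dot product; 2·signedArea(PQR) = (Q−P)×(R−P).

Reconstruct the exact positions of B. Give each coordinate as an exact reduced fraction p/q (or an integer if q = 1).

B = (24, 23/3)

1. B_x = 24  [line 26/3·x + 2·y + -670/3 = 0 ∩ |BG|² = 3616/9]
2. B_y = 23/3  [line 26/3·x + 2·y + -670/3 = 0 ∩ |BG|² = 3616/9]
   → B = (24, 23/3)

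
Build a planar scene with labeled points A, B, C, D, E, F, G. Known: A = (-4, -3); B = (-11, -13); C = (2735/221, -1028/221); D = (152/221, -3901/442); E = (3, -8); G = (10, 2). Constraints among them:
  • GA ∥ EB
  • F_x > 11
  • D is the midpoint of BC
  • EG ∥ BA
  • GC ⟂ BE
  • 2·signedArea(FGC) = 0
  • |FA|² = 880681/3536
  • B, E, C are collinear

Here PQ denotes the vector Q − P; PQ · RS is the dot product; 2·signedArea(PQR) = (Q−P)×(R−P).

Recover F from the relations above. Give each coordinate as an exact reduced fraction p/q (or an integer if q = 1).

1. F_x = 10415/884  [line 1470/221·x + 525/221·y + -15750/221 = 0 ∩ |FA|² = 880681/3536]
2. F_y = -1321/442  [line 1470/221·x + 525/221·y + -15750/221 = 0 ∩ |FA|² = 880681/3536]
   → F = (10415/884, -1321/442)

F = (10415/884, -1321/442)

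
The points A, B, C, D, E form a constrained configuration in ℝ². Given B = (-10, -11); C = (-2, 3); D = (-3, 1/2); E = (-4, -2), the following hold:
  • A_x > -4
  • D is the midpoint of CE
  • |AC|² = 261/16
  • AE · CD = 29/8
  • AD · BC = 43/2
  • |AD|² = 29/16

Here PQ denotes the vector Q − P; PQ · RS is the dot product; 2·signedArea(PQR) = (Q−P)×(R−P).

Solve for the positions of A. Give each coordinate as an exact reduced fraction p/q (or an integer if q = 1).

1. A_x = -7/2  [AE · CD = 29/8 ∩ AD · BC = 43/2]
2. A_y = -3/4  [AE · CD = 29/8 ∩ AD · BC = 43/2]
   → A = (-7/2, -3/4)

A = (-7/2, -3/4)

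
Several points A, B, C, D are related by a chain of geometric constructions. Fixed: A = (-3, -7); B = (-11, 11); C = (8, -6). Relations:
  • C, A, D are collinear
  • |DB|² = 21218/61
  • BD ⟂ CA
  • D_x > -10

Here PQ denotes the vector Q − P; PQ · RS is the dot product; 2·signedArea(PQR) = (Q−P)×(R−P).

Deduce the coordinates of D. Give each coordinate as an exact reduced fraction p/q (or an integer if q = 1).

D = (-568/61, -462/61)

1. D_x = -568/61  [C, A, D are collinear ∩ BD ⟂ CA]
2. D_y = -462/61  [C, A, D are collinear ∩ BD ⟂ CA]
   → D = (-568/61, -462/61)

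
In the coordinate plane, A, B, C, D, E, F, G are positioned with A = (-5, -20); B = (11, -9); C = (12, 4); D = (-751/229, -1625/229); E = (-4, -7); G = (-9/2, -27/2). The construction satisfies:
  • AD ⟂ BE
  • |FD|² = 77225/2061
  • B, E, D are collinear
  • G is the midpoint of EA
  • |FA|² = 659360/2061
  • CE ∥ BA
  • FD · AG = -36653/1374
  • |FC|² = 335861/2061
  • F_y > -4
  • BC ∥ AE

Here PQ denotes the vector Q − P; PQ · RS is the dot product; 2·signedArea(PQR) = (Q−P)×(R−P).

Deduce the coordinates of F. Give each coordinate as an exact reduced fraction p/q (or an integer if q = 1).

1. F_x = 1081/687  [line -1/2·x + -13/2·y + -28975/1374 = 0 ∩ |FC|² = 335861/2061]
2. F_y = -2312/687  [line -1/2·x + -13/2·y + -28975/1374 = 0 ∩ |FC|² = 335861/2061]
   → F = (1081/687, -2312/687)

F = (1081/687, -2312/687)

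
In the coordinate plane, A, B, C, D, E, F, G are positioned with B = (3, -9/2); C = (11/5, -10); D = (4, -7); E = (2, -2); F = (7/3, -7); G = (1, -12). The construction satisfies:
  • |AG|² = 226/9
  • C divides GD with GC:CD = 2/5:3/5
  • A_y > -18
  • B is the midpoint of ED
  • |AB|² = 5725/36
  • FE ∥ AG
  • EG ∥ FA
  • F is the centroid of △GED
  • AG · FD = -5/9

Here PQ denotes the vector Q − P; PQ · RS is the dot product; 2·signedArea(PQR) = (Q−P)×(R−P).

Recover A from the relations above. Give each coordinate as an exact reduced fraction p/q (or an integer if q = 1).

A = (4/3, -17)

1. A_x = 4/3  [FE ∥ AG ∩ EG ∥ FA]
2. A_y = -17  [FE ∥ AG ∩ EG ∥ FA]
   → A = (4/3, -17)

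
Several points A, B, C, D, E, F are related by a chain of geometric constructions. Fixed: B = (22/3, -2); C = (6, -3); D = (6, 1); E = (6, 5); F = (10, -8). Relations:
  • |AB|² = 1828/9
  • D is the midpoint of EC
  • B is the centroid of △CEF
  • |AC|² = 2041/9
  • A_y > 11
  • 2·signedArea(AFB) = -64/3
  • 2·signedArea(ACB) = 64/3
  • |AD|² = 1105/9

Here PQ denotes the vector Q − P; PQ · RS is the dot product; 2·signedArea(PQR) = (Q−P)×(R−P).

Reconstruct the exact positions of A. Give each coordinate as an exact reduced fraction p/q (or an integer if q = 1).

A = (14/3, 12)

1. A_x = 14/3  [2·signedArea(ACB) = 64/3 ∩ 2·signedArea(AFB) = -64/3]
2. A_y = 12  [2·signedArea(ACB) = 64/3 ∩ 2·signedArea(AFB) = -64/3]
   → A = (14/3, 12)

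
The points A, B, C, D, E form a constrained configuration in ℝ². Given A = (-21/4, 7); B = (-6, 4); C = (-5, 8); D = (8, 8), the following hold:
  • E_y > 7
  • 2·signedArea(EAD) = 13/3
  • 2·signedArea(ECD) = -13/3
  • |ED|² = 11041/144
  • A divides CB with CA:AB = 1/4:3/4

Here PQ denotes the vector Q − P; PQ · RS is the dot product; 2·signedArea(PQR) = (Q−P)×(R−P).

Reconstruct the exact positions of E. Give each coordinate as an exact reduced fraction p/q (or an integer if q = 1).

1. E_x = -3/4  [2·signedArea(EAD) = 13/3 ∩ 2·signedArea(ECD) = -13/3]
2. E_y = 23/3  [2·signedArea(EAD) = 13/3 ∩ 2·signedArea(ECD) = -13/3]
   → E = (-3/4, 23/3)

E = (-3/4, 23/3)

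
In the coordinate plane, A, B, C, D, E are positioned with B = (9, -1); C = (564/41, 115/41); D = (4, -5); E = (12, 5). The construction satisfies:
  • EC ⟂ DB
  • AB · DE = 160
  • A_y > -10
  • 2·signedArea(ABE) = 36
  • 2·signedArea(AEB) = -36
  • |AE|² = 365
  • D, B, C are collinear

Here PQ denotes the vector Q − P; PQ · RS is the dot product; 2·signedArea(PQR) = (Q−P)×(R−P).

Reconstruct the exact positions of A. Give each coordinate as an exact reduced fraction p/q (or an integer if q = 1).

A = (-1, -9)

1. A_x = -1  [2·signedArea(ABE) = 36 ∩ AB · DE = 160]
2. A_y = -9  [2·signedArea(ABE) = 36 ∩ AB · DE = 160]
   → A = (-1, -9)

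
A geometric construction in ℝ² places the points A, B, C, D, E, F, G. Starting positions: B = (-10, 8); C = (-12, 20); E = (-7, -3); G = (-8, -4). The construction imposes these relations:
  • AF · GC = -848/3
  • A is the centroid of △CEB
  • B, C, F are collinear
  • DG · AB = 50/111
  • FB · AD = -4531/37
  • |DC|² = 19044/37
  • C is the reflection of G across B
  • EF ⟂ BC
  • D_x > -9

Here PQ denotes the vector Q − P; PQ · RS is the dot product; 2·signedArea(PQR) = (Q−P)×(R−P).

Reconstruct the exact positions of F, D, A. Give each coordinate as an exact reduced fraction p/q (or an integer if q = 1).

1. F_x = -301/37  [B, C, F are collinear ∩ EF ⟂ BC]
2. F_y = -118/37  [B, C, F are collinear ∩ EF ⟂ BC]
   → F = (-301/37, -118/37)
3. A_x = -29/3  [A is the centroid of △CEB]
4. A_y = 25/3  [A is the centroid of △CEB]
   → A = (-29/3, 25/3)
5. D_x = -306/37  [DG · AB = 50/111 ∩ FB · AD = -4531/37]
6. D_y = -88/37  [DG · AB = 50/111 ∩ FB · AD = -4531/37]
   → D = (-306/37, -88/37)

A = (-29/3, 25/3)
D = (-306/37, -88/37)
F = (-301/37, -118/37)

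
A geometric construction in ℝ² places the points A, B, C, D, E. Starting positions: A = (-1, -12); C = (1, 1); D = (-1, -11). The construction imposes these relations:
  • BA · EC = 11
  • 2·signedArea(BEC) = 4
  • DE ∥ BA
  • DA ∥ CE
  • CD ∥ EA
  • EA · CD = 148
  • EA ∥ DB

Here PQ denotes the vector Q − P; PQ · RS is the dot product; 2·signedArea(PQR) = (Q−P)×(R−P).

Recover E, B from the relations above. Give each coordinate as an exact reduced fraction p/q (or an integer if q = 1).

B = (-3, -23)
E = (1, 0)

1. E_x = 1  [CD ∥ EA ∩ DA ∥ CE]
2. E_y = 0  [CD ∥ EA ∩ DA ∥ CE]
   → E = (1, 0)
3. B_x = -3  [DE ∥ BA ∩ EA ∥ DB]
4. B_y = -23  [DE ∥ BA ∩ EA ∥ DB]
   → B = (-3, -23)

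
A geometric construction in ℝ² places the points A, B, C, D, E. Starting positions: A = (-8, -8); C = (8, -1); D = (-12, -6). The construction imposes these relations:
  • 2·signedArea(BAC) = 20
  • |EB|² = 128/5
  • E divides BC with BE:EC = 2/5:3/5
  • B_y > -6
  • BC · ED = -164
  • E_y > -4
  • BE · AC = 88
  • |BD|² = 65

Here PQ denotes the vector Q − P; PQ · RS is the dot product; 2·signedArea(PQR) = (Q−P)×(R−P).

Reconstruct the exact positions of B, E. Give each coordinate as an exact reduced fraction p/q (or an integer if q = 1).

1. B_x = -4  [line -7·x + 16·y + 52 = 0 ∩ |BD|² = 65]
2. B_y = -5  [line -7·x + 16·y + 52 = 0 ∩ |BD|² = 65]
   → B = (-4, -5)
3. E_x = 4/5  [E divides BC with BE:EC = 2/5:3/5]
4. E_y = -17/5  [E divides BC with BE:EC = 2/5:3/5]
   → E = (4/5, -17/5)

B = (-4, -5)
E = (4/5, -17/5)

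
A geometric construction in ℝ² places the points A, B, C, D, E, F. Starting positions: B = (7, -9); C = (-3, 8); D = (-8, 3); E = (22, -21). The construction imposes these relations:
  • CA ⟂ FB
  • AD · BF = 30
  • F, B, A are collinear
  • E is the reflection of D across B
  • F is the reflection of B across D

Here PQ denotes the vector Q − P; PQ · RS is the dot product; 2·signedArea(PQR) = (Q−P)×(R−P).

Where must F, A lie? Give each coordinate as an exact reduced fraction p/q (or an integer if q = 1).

A = (-303/41, 103/41)
F = (-23, 15)

1. F_x = -23  [F is the reflection of B across D]
2. F_y = 15  [F is the reflection of B across D]
   → F = (-23, 15)
3. A_x = -303/41  [F, B, A are collinear ∩ CA ⟂ FB]
4. A_y = 103/41  [F, B, A are collinear ∩ CA ⟂ FB]
   → A = (-303/41, 103/41)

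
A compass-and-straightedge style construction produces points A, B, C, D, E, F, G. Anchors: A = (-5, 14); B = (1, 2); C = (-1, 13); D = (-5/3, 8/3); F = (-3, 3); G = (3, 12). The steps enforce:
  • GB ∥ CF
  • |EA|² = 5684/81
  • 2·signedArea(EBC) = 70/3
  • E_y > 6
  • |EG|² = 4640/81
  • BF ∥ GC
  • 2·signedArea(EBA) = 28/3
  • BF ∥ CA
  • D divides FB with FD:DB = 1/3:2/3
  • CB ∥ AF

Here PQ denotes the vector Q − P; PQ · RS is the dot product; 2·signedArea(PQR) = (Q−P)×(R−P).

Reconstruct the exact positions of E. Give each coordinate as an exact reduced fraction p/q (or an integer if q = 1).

E = (-17/9, 56/9)

1. E_x = -17/9  [2·signedArea(EBC) = 70/3 ∩ 2·signedArea(EBA) = 28/3]
2. E_y = 56/9  [2·signedArea(EBC) = 70/3 ∩ 2·signedArea(EBA) = 28/3]
   → E = (-17/9, 56/9)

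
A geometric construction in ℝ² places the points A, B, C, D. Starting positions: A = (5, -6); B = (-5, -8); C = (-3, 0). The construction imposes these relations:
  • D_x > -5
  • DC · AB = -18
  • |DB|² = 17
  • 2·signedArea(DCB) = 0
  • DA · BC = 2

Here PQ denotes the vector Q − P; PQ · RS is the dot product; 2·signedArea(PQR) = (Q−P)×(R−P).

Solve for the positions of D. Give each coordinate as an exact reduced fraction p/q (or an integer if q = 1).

1. D_x = -4  [2·signedArea(DCB) = 0 ∩ DA · BC = 2]
2. D_y = -4  [2·signedArea(DCB) = 0 ∩ DA · BC = 2]
   → D = (-4, -4)

D = (-4, -4)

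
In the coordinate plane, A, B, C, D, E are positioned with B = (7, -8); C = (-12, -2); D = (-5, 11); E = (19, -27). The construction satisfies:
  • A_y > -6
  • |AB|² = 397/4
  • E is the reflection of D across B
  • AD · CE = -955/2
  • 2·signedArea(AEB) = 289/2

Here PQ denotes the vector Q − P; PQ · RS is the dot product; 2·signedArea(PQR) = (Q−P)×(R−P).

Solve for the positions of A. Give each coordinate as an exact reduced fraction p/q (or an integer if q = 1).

A = (-5/2, -5)

1. A_x = -5/2  [AD · CE = -955/2 ∩ 2·signedArea(AEB) = 289/2]
2. A_y = -5  [AD · CE = -955/2 ∩ 2·signedArea(AEB) = 289/2]
   → A = (-5/2, -5)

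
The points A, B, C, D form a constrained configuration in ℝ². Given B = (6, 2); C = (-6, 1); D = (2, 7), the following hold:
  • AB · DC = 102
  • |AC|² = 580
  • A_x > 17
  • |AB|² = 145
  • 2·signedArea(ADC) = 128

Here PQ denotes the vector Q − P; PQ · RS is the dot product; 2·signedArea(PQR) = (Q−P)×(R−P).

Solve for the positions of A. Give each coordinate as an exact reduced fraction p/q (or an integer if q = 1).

1. A_x = 18  [2·signedArea(ADC) = 128 ∩ AB · DC = 102]
2. A_y = 3  [2·signedArea(ADC) = 128 ∩ AB · DC = 102]
   → A = (18, 3)

A = (18, 3)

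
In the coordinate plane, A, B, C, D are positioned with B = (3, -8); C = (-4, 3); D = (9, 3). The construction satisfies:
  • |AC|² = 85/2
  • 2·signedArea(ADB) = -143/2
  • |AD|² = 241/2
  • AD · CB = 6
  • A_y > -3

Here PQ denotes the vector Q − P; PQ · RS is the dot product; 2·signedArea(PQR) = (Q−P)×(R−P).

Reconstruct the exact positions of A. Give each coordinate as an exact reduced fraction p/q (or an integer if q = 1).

A = (-1/2, -5/2)

1. A_x = -1/2  [AD · CB = 6 ∩ 2·signedArea(ADB) = -143/2]
2. A_y = -5/2  [AD · CB = 6 ∩ 2·signedArea(ADB) = -143/2]
   → A = (-1/2, -5/2)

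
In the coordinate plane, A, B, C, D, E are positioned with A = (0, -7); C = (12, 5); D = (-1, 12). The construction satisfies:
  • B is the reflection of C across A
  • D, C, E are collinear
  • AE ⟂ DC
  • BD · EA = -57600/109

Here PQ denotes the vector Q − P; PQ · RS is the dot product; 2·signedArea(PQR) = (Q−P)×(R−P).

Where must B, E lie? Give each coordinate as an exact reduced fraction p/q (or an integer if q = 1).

B = (-12, -19)
E = (840/109, 797/109)

1. B_x = -12  [B is the reflection of C across A]
2. B_y = -19  [B is the reflection of C across A]
   → B = (-12, -19)
3. E_x = 840/109  [D, C, E are collinear ∩ AE ⟂ DC]
4. E_y = 797/109  [D, C, E are collinear ∩ AE ⟂ DC]
   → E = (840/109, 797/109)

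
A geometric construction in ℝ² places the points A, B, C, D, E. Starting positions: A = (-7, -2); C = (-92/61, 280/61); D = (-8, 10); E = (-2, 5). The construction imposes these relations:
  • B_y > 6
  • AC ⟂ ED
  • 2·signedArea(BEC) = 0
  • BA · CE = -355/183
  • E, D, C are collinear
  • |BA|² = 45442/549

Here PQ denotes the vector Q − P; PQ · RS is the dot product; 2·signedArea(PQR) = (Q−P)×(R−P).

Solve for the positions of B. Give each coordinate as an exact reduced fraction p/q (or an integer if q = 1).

1. B_x = -234/61  [2·signedArea(BEC) = 0 ∩ BA · CE = -355/183]
2. B_y = 1195/183  [2·signedArea(BEC) = 0 ∩ BA · CE = -355/183]
   → B = (-234/61, 1195/183)

B = (-234/61, 1195/183)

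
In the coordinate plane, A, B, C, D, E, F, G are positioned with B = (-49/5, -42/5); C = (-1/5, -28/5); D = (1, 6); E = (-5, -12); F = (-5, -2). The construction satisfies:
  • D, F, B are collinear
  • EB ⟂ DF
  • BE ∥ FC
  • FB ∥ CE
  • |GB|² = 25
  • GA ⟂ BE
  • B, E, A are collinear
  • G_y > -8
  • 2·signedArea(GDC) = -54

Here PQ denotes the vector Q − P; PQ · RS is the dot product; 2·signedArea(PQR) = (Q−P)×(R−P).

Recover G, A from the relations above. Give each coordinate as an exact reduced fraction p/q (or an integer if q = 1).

A = (-37/5, -51/5)
G = (-5, -7)

1. G_x = -5  [line 58/5·x + -6/5·y + 248/5 = 0 ∩ |GB|² = 25]
2. G_y = -7  [line 58/5·x + -6/5·y + 248/5 = 0 ∩ |GB|² = 25]
   → G = (-5, -7)
3. A_x = -37/5  [B, E, A are collinear ∩ GA ⟂ BE]
4. A_y = -51/5  [B, E, A are collinear ∩ GA ⟂ BE]
   → A = (-37/5, -51/5)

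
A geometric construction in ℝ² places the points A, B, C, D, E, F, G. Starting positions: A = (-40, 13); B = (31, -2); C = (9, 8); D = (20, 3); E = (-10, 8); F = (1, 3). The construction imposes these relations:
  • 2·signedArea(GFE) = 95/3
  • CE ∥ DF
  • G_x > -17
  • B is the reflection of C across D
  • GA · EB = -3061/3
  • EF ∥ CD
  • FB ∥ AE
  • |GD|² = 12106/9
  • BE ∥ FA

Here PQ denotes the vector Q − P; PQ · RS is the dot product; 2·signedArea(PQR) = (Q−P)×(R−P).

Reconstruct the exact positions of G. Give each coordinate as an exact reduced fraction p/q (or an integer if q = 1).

1. G_x = -49/3  [GA · EB = -3061/3 ∩ 2·signedArea(GFE) = 95/3]
2. G_y = 8  [GA · EB = -3061/3 ∩ 2·signedArea(GFE) = 95/3]
   → G = (-49/3, 8)

G = (-49/3, 8)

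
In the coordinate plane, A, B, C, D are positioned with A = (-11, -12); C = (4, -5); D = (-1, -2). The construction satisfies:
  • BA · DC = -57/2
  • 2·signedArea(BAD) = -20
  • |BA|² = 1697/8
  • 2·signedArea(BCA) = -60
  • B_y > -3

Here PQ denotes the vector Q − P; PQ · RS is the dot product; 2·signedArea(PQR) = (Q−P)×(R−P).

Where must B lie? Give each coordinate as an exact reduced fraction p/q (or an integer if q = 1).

B = (1/4, -11/4)

1. B_x = 1/4  [2·signedArea(BCA) = -60 ∩ 2·signedArea(BAD) = -20]
2. B_y = -11/4  [2·signedArea(BCA) = -60 ∩ 2·signedArea(BAD) = -20]
   → B = (1/4, -11/4)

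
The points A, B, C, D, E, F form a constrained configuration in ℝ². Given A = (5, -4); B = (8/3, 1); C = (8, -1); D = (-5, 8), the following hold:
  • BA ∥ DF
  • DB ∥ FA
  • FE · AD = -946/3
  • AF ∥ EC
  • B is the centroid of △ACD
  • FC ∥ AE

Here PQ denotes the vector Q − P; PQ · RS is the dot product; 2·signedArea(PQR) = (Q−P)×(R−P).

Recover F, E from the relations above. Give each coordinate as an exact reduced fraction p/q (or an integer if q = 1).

1. F_x = -8/3  [DB ∥ FA ∩ BA ∥ DF]
2. F_y = 3  [DB ∥ FA ∩ BA ∥ DF]
   → F = (-8/3, 3)
3. E_x = 47/3  [AF ∥ EC ∩ FC ∥ AE]
4. E_y = -8  [AF ∥ EC ∩ FC ∥ AE]
   → E = (47/3, -8)

E = (47/3, -8)
F = (-8/3, 3)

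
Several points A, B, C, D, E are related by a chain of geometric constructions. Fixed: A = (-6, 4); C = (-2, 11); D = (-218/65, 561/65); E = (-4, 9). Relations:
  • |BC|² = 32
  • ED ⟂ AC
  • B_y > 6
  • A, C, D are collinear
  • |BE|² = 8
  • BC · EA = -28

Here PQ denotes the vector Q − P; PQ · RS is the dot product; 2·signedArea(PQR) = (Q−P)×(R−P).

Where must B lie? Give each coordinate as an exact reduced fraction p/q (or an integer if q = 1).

1. B_x = -6  [line 2·x + 5·y + -23 = 0 ∩ |BC|² = 32]
2. B_y = 7  [line 2·x + 5·y + -23 = 0 ∩ |BC|² = 32]
   → B = (-6, 7)

B = (-6, 7)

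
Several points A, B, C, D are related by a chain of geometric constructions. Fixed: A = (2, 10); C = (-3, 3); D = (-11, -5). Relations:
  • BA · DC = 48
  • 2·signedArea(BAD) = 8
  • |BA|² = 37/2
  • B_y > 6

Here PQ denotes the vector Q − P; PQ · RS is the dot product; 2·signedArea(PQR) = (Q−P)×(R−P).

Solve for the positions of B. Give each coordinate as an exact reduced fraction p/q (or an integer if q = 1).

1. B_x = -1/2  [BA · DC = 48 ∩ 2·signedArea(BAD) = 8]
2. B_y = 13/2  [BA · DC = 48 ∩ 2·signedArea(BAD) = 8]
   → B = (-1/2, 13/2)

B = (-1/2, 13/2)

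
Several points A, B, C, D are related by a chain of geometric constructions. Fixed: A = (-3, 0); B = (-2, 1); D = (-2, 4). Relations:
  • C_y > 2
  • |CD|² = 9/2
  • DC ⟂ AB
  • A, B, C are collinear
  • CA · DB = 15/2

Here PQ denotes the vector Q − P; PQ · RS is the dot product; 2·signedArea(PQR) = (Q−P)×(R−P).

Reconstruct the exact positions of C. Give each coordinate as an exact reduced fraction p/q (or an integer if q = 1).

1. C_x = -1/2  [A, B, C are collinear ∩ DC ⟂ AB]
2. C_y = 5/2  [A, B, C are collinear ∩ DC ⟂ AB]
   → C = (-1/2, 5/2)

C = (-1/2, 5/2)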